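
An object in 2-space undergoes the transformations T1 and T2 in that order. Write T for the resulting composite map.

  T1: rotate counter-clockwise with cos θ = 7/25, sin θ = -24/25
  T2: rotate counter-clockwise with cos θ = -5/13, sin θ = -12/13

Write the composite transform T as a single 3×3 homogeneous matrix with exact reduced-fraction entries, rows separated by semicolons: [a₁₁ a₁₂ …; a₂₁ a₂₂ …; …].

T = [-323/325 -36/325 0; 36/325 -323/325 0; 0 0 1]

T1 = [7/25 24/25 0; -24/25 7/25 0; 0 0 1]
T2·T1 = [-323/325 -36/325 0; 36/325 -323/325 0; 0 0 1]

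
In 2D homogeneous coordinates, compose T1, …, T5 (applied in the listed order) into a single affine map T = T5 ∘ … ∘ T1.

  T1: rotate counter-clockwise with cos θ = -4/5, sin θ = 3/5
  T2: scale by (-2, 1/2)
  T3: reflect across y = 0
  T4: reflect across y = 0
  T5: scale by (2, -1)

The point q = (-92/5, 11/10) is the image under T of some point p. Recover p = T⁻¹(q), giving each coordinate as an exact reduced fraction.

p = (-5, -1)

T1 = [-4/5 -3/5 0; 3/5 -4/5 0; 0 0 1]
T2·T1 = [8/5 6/5 0; 3/10 -2/5 0; 0 0 1]
T3·…·T1 = [8/5 6/5 0; -3/10 2/5 0; 0 0 1]
T4·…·T1 = [8/5 6/5 0; 3/10 -2/5 0; 0 0 1]
T5·…·T1 = [16/5 12/5 0; -3/10 2/5 0; 0 0 1]
det M = 2; M⁻¹ = [1/5 -6/5 0; 3/20 8/5 0; 0 0 1]
M⁻¹ · (-92/5, 11/10)ᵀ = (-5, -1)ᵀ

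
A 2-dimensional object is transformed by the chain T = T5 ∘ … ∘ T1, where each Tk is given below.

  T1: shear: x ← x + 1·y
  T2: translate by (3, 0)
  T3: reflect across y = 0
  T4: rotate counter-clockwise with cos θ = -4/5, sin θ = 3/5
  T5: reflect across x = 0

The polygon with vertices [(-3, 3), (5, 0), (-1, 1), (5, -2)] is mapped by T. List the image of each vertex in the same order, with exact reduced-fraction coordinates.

T1 shear: x ← x + 1·y: (-3, 3) → (0, 3); (5, 0) → (5, 0); (-1, 1) → (0, 1); (5, -2) → (3, -2)
T2 translate by (3, 0): (0, 3) → (3, 3); (5, 0) → (8, 0); (0, 1) → (3, 1); (3, -2) → (6, -2)
T3 reflect across y = 0: (3, 3) → (3, -3); (8, 0) → (8, 0); (3, 1) → (3, -1); (6, -2) → (6, 2)
T4 rotate counter-clockwise with cos θ = -4/5, sin θ = 3/5: (3, -3) → (-3/5, 21/5); (8, 0) → (-32/5, 24/5); (3, -1) → (-9/5, 13/5); (6, 2) → (-6, 2)
T5 reflect across x = 0: (-3/5, 21/5) → (3/5, 21/5); (-32/5, 24/5) → (32/5, 24/5); (-9/5, 13/5) → (9/5, 13/5); (-6, 2) → (6, 2)

image vertices: (3/5, 21/5), (32/5, 24/5), (9/5, 13/5), (6, 2)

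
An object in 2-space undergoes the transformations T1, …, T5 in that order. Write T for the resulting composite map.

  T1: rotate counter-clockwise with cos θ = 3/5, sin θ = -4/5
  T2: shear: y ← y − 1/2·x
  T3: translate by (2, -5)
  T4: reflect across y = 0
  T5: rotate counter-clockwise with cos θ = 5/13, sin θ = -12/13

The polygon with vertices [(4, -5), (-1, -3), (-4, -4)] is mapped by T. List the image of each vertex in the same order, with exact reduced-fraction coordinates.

T1 rotate counter-clockwise with cos θ = 3/5, sin θ = -4/5: (4, -5) → (-8/5, -31/5); (-1, -3) → (-3, -1); (-4, -4) → (-28/5, 4/5)
T2 shear: y ← y − 1/2·x: (-8/5, -31/5) → (-8/5, -27/5); (-3, -1) → (-3, 1/2); (-28/5, 4/5) → (-28/5, 18/5)
T3 translate by (2, -5): (-8/5, -27/5) → (2/5, -52/5); (-3, 1/2) → (-1, -9/2); (-28/5, 18/5) → (-18/5, -7/5)
T4 reflect across y = 0: (2/5, -52/5) → (2/5, 52/5); (-1, -9/2) → (-1, 9/2); (-18/5, -7/5) → (-18/5, 7/5)
T5 rotate counter-clockwise with cos θ = 5/13, sin θ = -12/13: (2/5, 52/5) → (634/65, 236/65); (-1, 9/2) → (49/13, 69/26); (-18/5, 7/5) → (-6/65, 251/65)

image vertices: (634/65, 236/65), (49/13, 69/26), (-6/65, 251/65)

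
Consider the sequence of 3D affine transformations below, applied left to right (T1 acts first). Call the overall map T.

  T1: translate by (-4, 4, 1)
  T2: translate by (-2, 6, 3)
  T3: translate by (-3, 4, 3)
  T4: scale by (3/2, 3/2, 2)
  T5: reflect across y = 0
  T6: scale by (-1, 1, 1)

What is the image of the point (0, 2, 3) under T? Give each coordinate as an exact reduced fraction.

T1 translate by (-4, 4, 1): (0, 2, 3) → (-4, 6, 4)
T2 translate by (-2, 6, 3): (-4, 6, 4) → (-6, 12, 7)
T3 translate by (-3, 4, 3): (-6, 12, 7) → (-9, 16, 10)
T4 scale by (3/2, 3/2, 2): (-9, 16, 10) → (-27/2, 24, 20)
T5 reflect across y = 0: (-27/2, 24, 20) → (-27/2, -24, 20)
T6 scale by (-1, 1, 1): (-27/2, -24, 20) → (27/2, -24, 20)

T(p) = (27/2, -24, 20)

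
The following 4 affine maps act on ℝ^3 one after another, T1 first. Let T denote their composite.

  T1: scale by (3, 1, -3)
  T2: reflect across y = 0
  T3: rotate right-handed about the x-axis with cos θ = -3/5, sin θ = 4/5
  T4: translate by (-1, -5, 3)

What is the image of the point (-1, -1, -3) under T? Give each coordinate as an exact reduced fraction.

T1 scale by (3, 1, -3): (-1, -1, -3) → (-3, -1, 9)
T2 reflect across y = 0: (-3, -1, 9) → (-3, 1, 9)
T3 rotate right-handed about the x-axis with cos θ = -3/5, sin θ = 4/5: (-3, 1, 9) → (-3, -39/5, -23/5)
T4 translate by (-1, -5, 3): (-3, -39/5, -23/5) → (-4, -64/5, -8/5)

T(p) = (-4, -64/5, -8/5)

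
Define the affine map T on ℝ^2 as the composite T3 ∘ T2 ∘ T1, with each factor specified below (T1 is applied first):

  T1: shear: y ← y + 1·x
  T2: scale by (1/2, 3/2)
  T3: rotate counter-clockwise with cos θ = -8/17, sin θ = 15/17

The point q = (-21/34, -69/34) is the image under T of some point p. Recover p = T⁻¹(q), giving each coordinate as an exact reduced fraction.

T1 = [1 0 0; 1 1 0; 0 0 1]
T2·T1 = [1/2 0 0; 3/2 3/2 0; 0 0 1]
T3·…·T1 = [-53/34 -45/34 0; -9/34 -12/17 0; 0 0 1]
det M = 3/4; M⁻¹ = [-16/17 30/17 0; 6/17 -106/51 0; 0 0 1]
M⁻¹ · (-21/34, -69/34)ᵀ = (-3, 4)ᵀ

p = (-3, 4)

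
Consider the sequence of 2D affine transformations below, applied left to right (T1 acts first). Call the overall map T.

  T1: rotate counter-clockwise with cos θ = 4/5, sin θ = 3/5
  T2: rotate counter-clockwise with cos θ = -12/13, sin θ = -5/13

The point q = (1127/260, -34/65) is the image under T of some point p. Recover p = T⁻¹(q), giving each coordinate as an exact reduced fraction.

p = (-7/4, 4)

T1 = [4/5 -3/5 0; 3/5 4/5 0; 0 0 1]
T2·T1 = [-33/65 56/65 0; -56/65 -33/65 0; 0 0 1]
det M = 1; M⁻¹ = [-33/65 -56/65 0; 56/65 -33/65 0; 0 0 1]
M⁻¹ · (1127/260, -34/65)ᵀ = (-7/4, 4)ᵀ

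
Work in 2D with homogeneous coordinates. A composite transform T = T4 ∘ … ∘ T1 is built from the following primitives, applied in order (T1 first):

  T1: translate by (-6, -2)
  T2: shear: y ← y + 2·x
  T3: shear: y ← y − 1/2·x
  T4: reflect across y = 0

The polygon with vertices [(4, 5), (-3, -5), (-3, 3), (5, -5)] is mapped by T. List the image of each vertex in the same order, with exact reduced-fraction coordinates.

T1 translate by (-6, -2): (4, 5) → (-2, 3); (-3, -5) → (-9, -7); (-3, 3) → (-9, 1); (5, -5) → (-1, -7)
T2 shear: y ← y + 2·x: (-2, 3) → (-2, -1); (-9, -7) → (-9, -25); (-9, 1) → (-9, -17); (-1, -7) → (-1, -9)
T3 shear: y ← y − 1/2·x: (-2, -1) → (-2, 0); (-9, -25) → (-9, -41/2); (-9, -17) → (-9, -25/2); (-1, -9) → (-1, -17/2)
T4 reflect across y = 0: (-2, 0) → (-2, 0); (-9, -41/2) → (-9, 41/2); (-9, -25/2) → (-9, 25/2); (-1, -17/2) → (-1, 17/2)

image vertices: (-2, 0), (-9, 41/2), (-9, 25/2), (-1, 17/2)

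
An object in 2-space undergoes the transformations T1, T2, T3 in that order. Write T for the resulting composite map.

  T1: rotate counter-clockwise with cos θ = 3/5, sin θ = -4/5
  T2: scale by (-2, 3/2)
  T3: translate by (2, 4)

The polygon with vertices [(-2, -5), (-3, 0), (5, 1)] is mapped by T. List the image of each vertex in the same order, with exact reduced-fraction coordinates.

T1 rotate counter-clockwise with cos θ = 3/5, sin θ = -4/5: (-2, -5) → (-26/5, -7/5); (-3, 0) → (-9/5, 12/5); (5, 1) → (19/5, -17/5)
T2 scale by (-2, 3/2): (-26/5, -7/5) → (52/5, -21/10); (-9/5, 12/5) → (18/5, 18/5); (19/5, -17/5) → (-38/5, -51/10)
T3 translate by (2, 4): (52/5, -21/10) → (62/5, 19/10); (18/5, 18/5) → (28/5, 38/5); (-38/5, -51/10) → (-28/5, -11/10)

image vertices: (62/5, 19/10), (28/5, 38/5), (-28/5, -11/10)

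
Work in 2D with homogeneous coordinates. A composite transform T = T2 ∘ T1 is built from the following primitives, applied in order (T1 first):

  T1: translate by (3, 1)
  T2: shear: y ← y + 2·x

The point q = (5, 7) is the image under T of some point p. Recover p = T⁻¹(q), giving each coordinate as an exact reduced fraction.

p = (2, -4)

T1 = [1 0 3; 0 1 1; 0 0 1]
T2·T1 = [1 0 3; 2 1 7; 0 0 1]
det M = 1; M⁻¹ = [1 0 -3; -2 1 -1; 0 0 1]
M⁻¹ · (5, 7)ᵀ = (2, -4)ᵀ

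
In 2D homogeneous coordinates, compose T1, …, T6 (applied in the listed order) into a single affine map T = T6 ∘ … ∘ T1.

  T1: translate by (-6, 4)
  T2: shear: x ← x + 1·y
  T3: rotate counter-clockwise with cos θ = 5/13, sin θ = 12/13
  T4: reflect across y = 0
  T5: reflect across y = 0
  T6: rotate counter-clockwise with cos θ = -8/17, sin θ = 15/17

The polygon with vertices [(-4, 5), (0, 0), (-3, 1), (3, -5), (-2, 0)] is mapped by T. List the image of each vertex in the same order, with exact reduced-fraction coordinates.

image vertices: (409/221, -1959/221), (524/221, -838/221), (985/221, -1016/221), (859/221, 304/221), (964/221, -796/221)

T1 translate by (-6, 4): (-4, 5) → (-10, 9); (0, 0) → (-6, 4); (-3, 1) → (-9, 5); (3, -5) → (-3, -1); (-2, 0) → (-8, 4)
T2 shear: x ← x + 1·y: (-10, 9) → (-1, 9); (-6, 4) → (-2, 4); (-9, 5) → (-4, 5); (-3, -1) → (-4, -1); (-8, 4) → (-4, 4)
T3 rotate counter-clockwise with cos θ = 5/13, sin θ = 12/13: (-1, 9) → (-113/13, 33/13); (-2, 4) → (-58/13, -4/13); (-4, 5) → (-80/13, -23/13); (-4, -1) → (-8/13, -53/13); (-4, 4) → (-68/13, -28/13)
T4 reflect across y = 0: (-113/13, 33/13) → (-113/13, -33/13); (-58/13, -4/13) → (-58/13, 4/13); (-80/13, -23/13) → (-80/13, 23/13); (-8/13, -53/13) → (-8/13, 53/13); (-68/13, -28/13) → (-68/13, 28/13)
T5 reflect across y = 0: (-113/13, -33/13) → (-113/13, 33/13); (-58/13, 4/13) → (-58/13, -4/13); (-80/13, 23/13) → (-80/13, -23/13); (-8/13, 53/13) → (-8/13, -53/13); (-68/13, 28/13) → (-68/13, -28/13)
T6 rotate counter-clockwise with cos θ = -8/17, sin θ = 15/17: (-113/13, 33/13) → (409/221, -1959/221); (-58/13, -4/13) → (524/221, -838/221); (-80/13, -23/13) → (985/221, -1016/221); (-8/13, -53/13) → (859/221, 304/221); (-68/13, -28/13) → (964/221, -796/221)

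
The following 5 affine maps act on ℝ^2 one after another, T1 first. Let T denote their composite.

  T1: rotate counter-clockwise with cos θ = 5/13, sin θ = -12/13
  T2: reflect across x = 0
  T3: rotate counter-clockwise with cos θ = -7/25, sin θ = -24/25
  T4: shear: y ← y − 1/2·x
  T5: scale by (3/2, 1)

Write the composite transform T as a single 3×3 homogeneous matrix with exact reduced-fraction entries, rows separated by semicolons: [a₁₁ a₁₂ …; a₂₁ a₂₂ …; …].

T = [-759/650 306/325 0; 661/650 151/325 0; 0 0 1]

T1 = [5/13 12/13 0; -12/13 5/13 0; 0 0 1]
T2·T1 = [-5/13 -12/13 0; -12/13 5/13 0; 0 0 1]
T3·…·T1 = [-253/325 204/325 0; 204/325 253/325 0; 0 0 1]
T4·…·T1 = [-253/325 204/325 0; 661/650 151/325 0; 0 0 1]
T5·…·T1 = [-759/650 306/325 0; 661/650 151/325 0; 0 0 1]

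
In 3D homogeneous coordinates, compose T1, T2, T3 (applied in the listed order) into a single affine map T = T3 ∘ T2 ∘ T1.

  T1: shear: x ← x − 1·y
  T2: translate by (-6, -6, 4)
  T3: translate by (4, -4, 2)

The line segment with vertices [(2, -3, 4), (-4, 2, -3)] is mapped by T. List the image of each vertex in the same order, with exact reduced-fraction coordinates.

T1 shear: x ← x − 1·y: (2, -3, 4) → (5, -3, 4); (-4, 2, -3) → (-6, 2, -3)
T2 translate by (-6, -6, 4): (5, -3, 4) → (-1, -9, 8); (-6, 2, -3) → (-12, -4, 1)
T3 translate by (4, -4, 2): (-1, -9, 8) → (3, -13, 10); (-12, -4, 1) → (-8, -8, 3)

image vertices: (3, -13, 10), (-8, -8, 3)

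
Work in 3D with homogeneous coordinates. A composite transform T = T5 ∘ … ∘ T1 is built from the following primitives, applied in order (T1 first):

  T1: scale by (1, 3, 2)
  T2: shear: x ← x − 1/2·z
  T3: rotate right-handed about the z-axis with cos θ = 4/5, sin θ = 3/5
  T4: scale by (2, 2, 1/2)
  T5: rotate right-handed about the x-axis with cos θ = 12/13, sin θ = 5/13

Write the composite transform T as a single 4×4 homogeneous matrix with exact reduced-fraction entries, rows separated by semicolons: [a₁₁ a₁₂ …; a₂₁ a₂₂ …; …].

T = [8/5 -18/5 -8/5 0; 72/65 288/65 -97/65 0; 6/13 24/13 6/13 0; 0 0 0 1]

T1 = [1 0 0 0; 0 3 0 0; 0 0 2 0; 0 0 0 1]
T2·T1 = [1 0 -1 0; 0 3 0 0; 0 0 2 0; 0 0 0 1]
T3·…·T1 = [4/5 -9/5 -4/5 0; 3/5 12/5 -3/5 0; 0 0 2 0; 0 0 0 1]
T4·…·T1 = [8/5 -18/5 -8/5 0; 6/5 24/5 -6/5 0; 0 0 1 0; 0 0 0 1]
T5·…·T1 = [8/5 -18/5 -8/5 0; 72/65 288/65 -97/65 0; 6/13 24/13 6/13 0; 0 0 0 1]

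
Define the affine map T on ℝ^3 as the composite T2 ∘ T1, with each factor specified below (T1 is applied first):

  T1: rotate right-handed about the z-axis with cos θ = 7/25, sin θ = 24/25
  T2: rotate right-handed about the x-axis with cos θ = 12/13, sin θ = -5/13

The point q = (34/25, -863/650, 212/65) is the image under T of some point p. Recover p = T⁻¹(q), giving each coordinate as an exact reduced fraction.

p = (-2, -2, 5/2)

T1 = [7/25 -24/25 0 0; 24/25 7/25 0 0; 0 0 1 0; 0 0 0 1]
T2·T1 = [7/25 -24/25 0 0; 288/325 84/325 5/13 0; -24/65 -7/65 12/13 0; 0 0 0 1]
det M = 1; M⁻¹ = [7/25 288/325 -24/65 0; -24/25 84/325 -7/65 0; 0 5/13 12/13 0; 0 0 0 1]
M⁻¹ · (34/25, -863/650, 212/65)ᵀ = (-2, -2, 5/2)ᵀ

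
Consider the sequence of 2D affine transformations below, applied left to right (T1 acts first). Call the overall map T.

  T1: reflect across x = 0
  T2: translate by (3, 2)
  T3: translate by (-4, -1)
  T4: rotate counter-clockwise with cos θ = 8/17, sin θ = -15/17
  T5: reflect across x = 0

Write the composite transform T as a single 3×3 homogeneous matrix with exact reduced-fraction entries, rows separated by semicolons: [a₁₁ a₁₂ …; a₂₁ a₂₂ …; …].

T = [8/17 -15/17 -7/17; 15/17 8/17 23/17; 0 0 1]

T1 = [-1 0 0; 0 1 0; 0 0 1]
T2·T1 = [-1 0 3; 0 1 2; 0 0 1]
T3·…·T1 = [-1 0 -1; 0 1 1; 0 0 1]
T4·…·T1 = [-8/17 15/17 7/17; 15/17 8/17 23/17; 0 0 1]
T5·…·T1 = [8/17 -15/17 -7/17; 15/17 8/17 23/17; 0 0 1]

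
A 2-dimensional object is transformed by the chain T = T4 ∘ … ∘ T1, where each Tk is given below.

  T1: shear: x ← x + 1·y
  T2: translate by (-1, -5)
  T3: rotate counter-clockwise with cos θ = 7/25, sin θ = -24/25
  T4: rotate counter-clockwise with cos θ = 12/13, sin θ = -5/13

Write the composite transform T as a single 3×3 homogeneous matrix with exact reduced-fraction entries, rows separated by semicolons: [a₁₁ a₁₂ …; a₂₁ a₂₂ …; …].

T1 = [1 1 0; 0 1 0; 0 0 1]
T2·T1 = [1 1 -1; 0 1 -5; 0 0 1]
T3·…·T1 = [7/25 31/25 -127/25; -24/25 -17/25 -11/25; 0 0 1]
T4·…·T1 = [-36/325 287/325 -1579/325; -323/325 -359/325 503/325; 0 0 1]

T = [-36/325 287/325 -1579/325; -323/325 -359/325 503/325; 0 0 1]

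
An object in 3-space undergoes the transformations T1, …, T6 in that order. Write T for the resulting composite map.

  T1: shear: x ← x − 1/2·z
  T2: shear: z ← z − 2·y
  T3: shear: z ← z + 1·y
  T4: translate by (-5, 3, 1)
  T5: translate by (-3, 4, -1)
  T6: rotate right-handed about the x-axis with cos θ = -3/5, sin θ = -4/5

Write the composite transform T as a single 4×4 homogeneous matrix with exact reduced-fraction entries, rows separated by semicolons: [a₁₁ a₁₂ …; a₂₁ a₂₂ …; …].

T1 = [1 0 -1/2 0; 0 1 0 0; 0 0 1 0; 0 0 0 1]
T2·T1 = [1 0 -1/2 0; 0 1 0 0; 0 -2 1 0; 0 0 0 1]
T3·…·T1 = [1 0 -1/2 0; 0 1 0 0; 0 -1 1 0; 0 0 0 1]
T4·…·T1 = [1 0 -1/2 -5; 0 1 0 3; 0 -1 1 1; 0 0 0 1]
T5·…·T1 = [1 0 -1/2 -8; 0 1 0 7; 0 -1 1 0; 0 0 0 1]
T6·…·T1 = [1 0 -1/2 -8; 0 -7/5 4/5 -21/5; 0 -1/5 -3/5 -28/5; 0 0 0 1]

T = [1 0 -1/2 -8; 0 -7/5 4/5 -21/5; 0 -1/5 -3/5 -28/5; 0 0 0 1]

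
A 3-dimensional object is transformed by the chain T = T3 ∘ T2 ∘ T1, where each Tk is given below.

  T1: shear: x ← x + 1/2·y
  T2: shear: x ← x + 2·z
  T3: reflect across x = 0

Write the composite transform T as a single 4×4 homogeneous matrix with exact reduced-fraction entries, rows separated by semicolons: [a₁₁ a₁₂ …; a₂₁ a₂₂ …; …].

T = [-1 -1/2 -2 0; 0 1 0 0; 0 0 1 0; 0 0 0 1]

T1 = [1 1/2 0 0; 0 1 0 0; 0 0 1 0; 0 0 0 1]
T2·T1 = [1 1/2 2 0; 0 1 0 0; 0 0 1 0; 0 0 0 1]
T3·…·T1 = [-1 -1/2 -2 0; 0 1 0 0; 0 0 1 0; 0 0 0 1]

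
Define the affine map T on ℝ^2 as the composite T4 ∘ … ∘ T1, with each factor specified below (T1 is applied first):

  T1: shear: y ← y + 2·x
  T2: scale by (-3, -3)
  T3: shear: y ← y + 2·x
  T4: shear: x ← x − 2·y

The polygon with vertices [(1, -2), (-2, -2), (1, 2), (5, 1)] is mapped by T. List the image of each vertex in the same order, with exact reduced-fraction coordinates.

image vertices: (9, -6), (-54, 30), (33, -18), (111, -63)

T1 shear: y ← y + 2·x: (1, -2) → (1, 0); (-2, -2) → (-2, -6); (1, 2) → (1, 4); (5, 1) → (5, 11)
T2 scale by (-3, -3): (1, 0) → (-3, 0); (-2, -6) → (6, 18); (1, 4) → (-3, -12); (5, 11) → (-15, -33)
T3 shear: y ← y + 2·x: (-3, 0) → (-3, -6); (6, 18) → (6, 30); (-3, -12) → (-3, -18); (-15, -33) → (-15, -63)
T4 shear: x ← x − 2·y: (-3, -6) → (9, -6); (6, 30) → (-54, 30); (-3, -18) → (33, -18); (-15, -63) → (111, -63)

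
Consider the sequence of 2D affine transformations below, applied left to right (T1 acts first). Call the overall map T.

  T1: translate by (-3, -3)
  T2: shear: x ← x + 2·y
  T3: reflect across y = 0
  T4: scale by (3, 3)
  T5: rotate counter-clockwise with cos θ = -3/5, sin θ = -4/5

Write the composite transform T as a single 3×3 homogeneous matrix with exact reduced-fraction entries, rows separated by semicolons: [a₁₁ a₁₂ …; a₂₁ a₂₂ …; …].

T = [-9/5 -6 117/5; -12/5 -3 81/5; 0 0 1]

T1 = [1 0 -3; 0 1 -3; 0 0 1]
T2·T1 = [1 2 -9; 0 1 -3; 0 0 1]
T3·…·T1 = [1 2 -9; 0 -1 3; 0 0 1]
T4·…·T1 = [3 6 -27; 0 -3 9; 0 0 1]
T5·…·T1 = [-9/5 -6 117/5; -12/5 -3 81/5; 0 0 1]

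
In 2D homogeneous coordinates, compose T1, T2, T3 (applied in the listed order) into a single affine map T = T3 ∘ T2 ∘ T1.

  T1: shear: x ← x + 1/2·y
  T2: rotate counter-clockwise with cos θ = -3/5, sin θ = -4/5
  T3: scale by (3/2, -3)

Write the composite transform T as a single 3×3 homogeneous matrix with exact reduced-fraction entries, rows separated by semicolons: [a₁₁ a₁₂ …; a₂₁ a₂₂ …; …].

T = [-9/10 3/4 0; 12/5 3 0; 0 0 1]

T1 = [1 1/2 0; 0 1 0; 0 0 1]
T2·T1 = [-3/5 1/2 0; -4/5 -1 0; 0 0 1]
T3·…·T1 = [-9/10 3/4 0; 12/5 3 0; 0 0 1]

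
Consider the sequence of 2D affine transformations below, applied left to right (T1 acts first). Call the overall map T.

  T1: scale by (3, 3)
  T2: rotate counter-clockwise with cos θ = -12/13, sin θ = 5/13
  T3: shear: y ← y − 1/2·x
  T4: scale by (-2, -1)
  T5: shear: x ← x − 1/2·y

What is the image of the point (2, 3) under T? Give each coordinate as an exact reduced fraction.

T1 scale by (3, 3): (2, 3) → (6, 9)
T2 rotate counter-clockwise with cos θ = -12/13, sin θ = 5/13: (6, 9) → (-9, -6)
T3 shear: y ← y − 1/2·x: (-9, -6) → (-9, -3/2)
T4 scale by (-2, -1): (-9, -3/2) → (18, 3/2)
T5 shear: x ← x − 1/2·y: (18, 3/2) → (69/4, 3/2)

T(p) = (69/4, 3/2)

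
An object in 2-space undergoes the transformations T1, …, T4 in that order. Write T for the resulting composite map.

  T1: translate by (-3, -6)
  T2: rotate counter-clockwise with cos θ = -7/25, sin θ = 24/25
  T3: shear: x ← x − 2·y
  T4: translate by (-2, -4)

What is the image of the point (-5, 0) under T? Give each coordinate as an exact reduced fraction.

T(p) = (18, -10)

T1 translate by (-3, -6): (-5, 0) → (-8, -6)
T2 rotate counter-clockwise with cos θ = -7/25, sin θ = 24/25: (-8, -6) → (8, -6)
T3 shear: x ← x − 2·y: (8, -6) → (20, -6)
T4 translate by (-2, -4): (20, -6) → (18, -10)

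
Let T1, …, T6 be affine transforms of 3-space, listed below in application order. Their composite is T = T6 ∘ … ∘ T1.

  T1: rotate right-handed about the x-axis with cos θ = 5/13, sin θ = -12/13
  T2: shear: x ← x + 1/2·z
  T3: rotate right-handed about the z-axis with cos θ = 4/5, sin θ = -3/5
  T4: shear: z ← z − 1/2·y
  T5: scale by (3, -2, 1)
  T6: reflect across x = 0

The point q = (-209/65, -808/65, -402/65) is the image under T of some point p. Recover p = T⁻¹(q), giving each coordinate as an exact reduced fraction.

T1 = [1 0 0 0; 0 5/13 12/13 0; 0 -12/13 5/13 0; 0 0 0 1]
T2·T1 = [1 -6/13 5/26 0; 0 5/13 12/13 0; 0 -12/13 5/13 0; 0 0 0 1]
T3·…·T1 = [4/5 -9/65 46/65 0; -3/5 38/65 81/130 0; 0 -12/13 5/13 0; 0 0 0 1]
T4·…·T1 = [4/5 -9/65 46/65 0; -3/5 38/65 81/130 0; 3/10 -79/65 19/260 0; 0 0 0 1]
T5·…·T1 = [12/5 -27/65 138/65 0; 6/5 -76/65 -81/65 0; 3/10 -79/65 19/260 0; 0 0 0 1]
T6·…·T1 = [-12/5 27/65 -138/65 0; 6/5 -76/65 -81/65 0; 3/10 -79/65 19/260 0; 0 0 0 1]
det M = 6; M⁻¹ = [-4/15 17/40 -1/2 0; -1/13 1/13 -12/13 0; -12/65 -121/260 5/13 0; 0 0 0 1]
M⁻¹ · (-209/65, -808/65, -402/65)ᵀ = (-4/3, 5, 4)ᵀ

p = (-4/3, 5, 4)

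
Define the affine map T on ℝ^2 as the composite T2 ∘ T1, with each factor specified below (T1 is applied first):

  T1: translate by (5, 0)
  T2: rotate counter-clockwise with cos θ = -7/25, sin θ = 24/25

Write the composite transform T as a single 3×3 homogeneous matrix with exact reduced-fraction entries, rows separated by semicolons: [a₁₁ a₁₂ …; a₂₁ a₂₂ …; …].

T = [-7/25 -24/25 -7/5; 24/25 -7/25 24/5; 0 0 1]

T1 = [1 0 5; 0 1 0; 0 0 1]
T2·T1 = [-7/25 -24/25 -7/5; 24/25 -7/25 24/5; 0 0 1]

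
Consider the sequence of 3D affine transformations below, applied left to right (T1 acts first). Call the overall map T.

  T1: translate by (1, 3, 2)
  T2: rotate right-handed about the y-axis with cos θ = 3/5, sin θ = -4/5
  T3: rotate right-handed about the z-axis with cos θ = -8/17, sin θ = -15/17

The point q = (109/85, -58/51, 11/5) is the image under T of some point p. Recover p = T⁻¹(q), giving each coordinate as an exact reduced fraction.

T1 = [1 0 0 1; 0 1 0 3; 0 0 1 2; 0 0 0 1]
T2·T1 = [3/5 0 -4/5 -1; 0 1 0 3; 4/5 0 3/5 2; 0 0 0 1]
T3·…·T1 = [-24/85 15/17 32/85 53/17; -9/17 -8/17 12/17 -9/17; 4/5 0 3/5 2; 0 0 0 1]
det M = 1; M⁻¹ = [-24/85 -9/17 4/5 -1; 15/17 -8/17 0 -3; 32/85 12/17 3/5 -2; 0 0 0 1]
M⁻¹ · (109/85, -58/51, 11/5)ᵀ = (1, -4/3, -1)ᵀ

p = (1, -4/3, -1)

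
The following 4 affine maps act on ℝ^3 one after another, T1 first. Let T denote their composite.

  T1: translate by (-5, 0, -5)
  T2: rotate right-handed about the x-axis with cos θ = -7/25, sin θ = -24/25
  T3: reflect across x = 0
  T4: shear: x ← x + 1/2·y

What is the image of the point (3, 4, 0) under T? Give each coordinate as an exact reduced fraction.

T1 translate by (-5, 0, -5): (3, 4, 0) → (-2, 4, -5)
T2 rotate right-handed about the x-axis with cos θ = -7/25, sin θ = -24/25: (-2, 4, -5) → (-2, -148/25, -61/25)
T3 reflect across x = 0: (-2, -148/25, -61/25) → (2, -148/25, -61/25)
T4 shear: x ← x + 1/2·y: (2, -148/25, -61/25) → (-24/25, -148/25, -61/25)

T(p) = (-24/25, -148/25, -61/25)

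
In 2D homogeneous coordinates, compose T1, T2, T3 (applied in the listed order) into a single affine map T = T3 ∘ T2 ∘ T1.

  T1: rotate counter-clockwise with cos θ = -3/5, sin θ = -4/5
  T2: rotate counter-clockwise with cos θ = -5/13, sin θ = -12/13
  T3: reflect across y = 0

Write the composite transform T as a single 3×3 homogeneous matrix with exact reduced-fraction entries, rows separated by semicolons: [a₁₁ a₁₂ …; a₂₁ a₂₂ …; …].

T = [-33/65 -56/65 0; -56/65 33/65 0; 0 0 1]

T1 = [-3/5 4/5 0; -4/5 -3/5 0; 0 0 1]
T2·T1 = [-33/65 -56/65 0; 56/65 -33/65 0; 0 0 1]
T3·…·T1 = [-33/65 -56/65 0; -56/65 33/65 0; 0 0 1]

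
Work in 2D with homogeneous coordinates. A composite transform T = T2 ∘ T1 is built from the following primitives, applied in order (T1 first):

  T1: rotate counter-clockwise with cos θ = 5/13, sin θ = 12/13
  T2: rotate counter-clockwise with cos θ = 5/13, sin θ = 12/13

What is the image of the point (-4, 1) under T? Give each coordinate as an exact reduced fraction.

T(p) = (356/169, -599/169)

T1 rotate counter-clockwise with cos θ = 5/13, sin θ = 12/13: (-4, 1) → (-32/13, -43/13)
T2 rotate counter-clockwise with cos θ = 5/13, sin θ = 12/13: (-32/13, -43/13) → (356/169, -599/169)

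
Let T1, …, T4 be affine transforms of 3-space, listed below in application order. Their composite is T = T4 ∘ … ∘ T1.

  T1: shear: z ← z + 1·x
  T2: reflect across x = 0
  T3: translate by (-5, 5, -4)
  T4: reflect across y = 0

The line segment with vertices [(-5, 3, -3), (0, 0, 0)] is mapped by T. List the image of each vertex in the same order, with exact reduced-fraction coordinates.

T1 shear: z ← z + 1·x: (-5, 3, -3) → (-5, 3, -8); (0, 0, 0) → (0, 0, 0)
T2 reflect across x = 0: (-5, 3, -8) → (5, 3, -8); (0, 0, 0) → (0, 0, 0)
T3 translate by (-5, 5, -4): (5, 3, -8) → (0, 8, -12); (0, 0, 0) → (-5, 5, -4)
T4 reflect across y = 0: (0, 8, -12) → (0, -8, -12); (-5, 5, -4) → (-5, -5, -4)

image vertices: (0, -8, -12), (-5, -5, -4)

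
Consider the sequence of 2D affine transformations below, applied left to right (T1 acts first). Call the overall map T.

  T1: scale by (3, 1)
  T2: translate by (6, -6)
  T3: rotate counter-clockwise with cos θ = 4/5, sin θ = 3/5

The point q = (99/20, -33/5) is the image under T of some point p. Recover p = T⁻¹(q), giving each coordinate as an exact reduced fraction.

T1 = [3 0 0; 0 1 0; 0 0 1]
T2·T1 = [3 0 6; 0 1 -6; 0 0 1]
T3·…·T1 = [12/5 -3/5 42/5; 9/5 4/5 -6/5; 0 0 1]
det M = 3; M⁻¹ = [4/15 1/5 -2; -3/5 4/5 6; 0 0 1]
M⁻¹ · (99/20, -33/5)ᵀ = (-2, -9/4)ᵀ

p = (-2, -9/4)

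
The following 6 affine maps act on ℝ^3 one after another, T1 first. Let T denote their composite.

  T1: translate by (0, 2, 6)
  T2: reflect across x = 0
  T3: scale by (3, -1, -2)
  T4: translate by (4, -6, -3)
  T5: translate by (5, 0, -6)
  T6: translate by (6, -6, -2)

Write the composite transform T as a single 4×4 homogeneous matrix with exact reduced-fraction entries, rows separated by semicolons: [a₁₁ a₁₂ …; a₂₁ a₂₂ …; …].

T1 = [1 0 0 0; 0 1 0 2; 0 0 1 6; 0 0 0 1]
T2·T1 = [-1 0 0 0; 0 1 0 2; 0 0 1 6; 0 0 0 1]
T3·…·T1 = [-3 0 0 0; 0 -1 0 -2; 0 0 -2 -12; 0 0 0 1]
T4·…·T1 = [-3 0 0 4; 0 -1 0 -8; 0 0 -2 -15; 0 0 0 1]
T5·…·T1 = [-3 0 0 9; 0 -1 0 -8; 0 0 -2 -21; 0 0 0 1]
T6·…·T1 = [-3 0 0 15; 0 -1 0 -14; 0 0 -2 -23; 0 0 0 1]

T = [-3 0 0 15; 0 -1 0 -14; 0 0 -2 -23; 0 0 0 1]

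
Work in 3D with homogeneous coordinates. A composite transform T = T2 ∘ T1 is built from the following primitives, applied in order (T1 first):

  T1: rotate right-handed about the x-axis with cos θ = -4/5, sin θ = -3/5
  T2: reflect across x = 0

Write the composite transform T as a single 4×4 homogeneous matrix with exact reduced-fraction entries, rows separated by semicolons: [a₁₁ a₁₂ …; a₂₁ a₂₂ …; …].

T = [-1 0 0 0; 0 -4/5 3/5 0; 0 -3/5 -4/5 0; 0 0 0 1]

T1 = [1 0 0 0; 0 -4/5 3/5 0; 0 -3/5 -4/5 0; 0 0 0 1]
T2·T1 = [-1 0 0 0; 0 -4/5 3/5 0; 0 -3/5 -4/5 0; 0 0 0 1]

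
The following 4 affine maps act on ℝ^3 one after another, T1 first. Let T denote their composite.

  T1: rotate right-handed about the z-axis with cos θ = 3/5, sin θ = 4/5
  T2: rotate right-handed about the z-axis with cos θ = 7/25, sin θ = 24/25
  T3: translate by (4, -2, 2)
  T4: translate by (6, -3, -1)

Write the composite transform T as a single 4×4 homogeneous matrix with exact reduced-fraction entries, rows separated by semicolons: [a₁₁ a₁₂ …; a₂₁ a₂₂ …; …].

T = [-3/5 -4/5 0 10; 4/5 -3/5 0 -5; 0 0 1 1; 0 0 0 1]

T1 = [3/5 -4/5 0 0; 4/5 3/5 0 0; 0 0 1 0; 0 0 0 1]
T2·T1 = [-3/5 -4/5 0 0; 4/5 -3/5 0 0; 0 0 1 0; 0 0 0 1]
T3·…·T1 = [-3/5 -4/5 0 4; 4/5 -3/5 0 -2; 0 0 1 2; 0 0 0 1]
T4·…·T1 = [-3/5 -4/5 0 10; 4/5 -3/5 0 -5; 0 0 1 1; 0 0 0 1]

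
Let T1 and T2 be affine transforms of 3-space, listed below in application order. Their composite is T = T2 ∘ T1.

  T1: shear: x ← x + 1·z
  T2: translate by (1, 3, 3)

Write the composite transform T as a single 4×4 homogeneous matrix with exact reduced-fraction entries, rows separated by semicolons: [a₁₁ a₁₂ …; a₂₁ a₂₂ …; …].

T1 = [1 0 1 0; 0 1 0 0; 0 0 1 0; 0 0 0 1]
T2·T1 = [1 0 1 1; 0 1 0 3; 0 0 1 3; 0 0 0 1]

T = [1 0 1 1; 0 1 0 3; 0 0 1 3; 0 0 0 1]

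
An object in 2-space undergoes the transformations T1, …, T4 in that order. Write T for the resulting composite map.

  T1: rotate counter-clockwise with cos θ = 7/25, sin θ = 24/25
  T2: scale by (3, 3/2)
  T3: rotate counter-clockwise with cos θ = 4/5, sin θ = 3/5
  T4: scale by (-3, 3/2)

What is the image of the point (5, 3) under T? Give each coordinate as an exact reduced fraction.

T1 rotate counter-clockwise with cos θ = 7/25, sin θ = 24/25: (5, 3) → (-37/25, 141/25)
T2 scale by (3, 3/2): (-37/25, 141/25) → (-111/25, 423/50)
T3 rotate counter-clockwise with cos θ = 4/5, sin θ = 3/5: (-111/25, 423/50) → (-2157/250, 513/125)
T4 scale by (-3, 3/2): (-2157/250, 513/125) → (6471/250, 1539/250)

T(p) = (6471/250, 1539/250)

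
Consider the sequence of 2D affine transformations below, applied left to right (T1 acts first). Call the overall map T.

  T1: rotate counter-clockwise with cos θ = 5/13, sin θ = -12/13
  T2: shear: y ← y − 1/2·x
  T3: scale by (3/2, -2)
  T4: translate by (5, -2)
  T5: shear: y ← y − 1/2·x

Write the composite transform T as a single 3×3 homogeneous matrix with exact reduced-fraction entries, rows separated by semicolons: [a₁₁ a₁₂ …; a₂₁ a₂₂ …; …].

T = [15/26 18/13 5; 101/52 -7/13 -9/2; 0 0 1]

T1 = [5/13 12/13 0; -12/13 5/13 0; 0 0 1]
T2·T1 = [5/13 12/13 0; -29/26 -1/13 0; 0 0 1]
T3·…·T1 = [15/26 18/13 0; 29/13 2/13 0; 0 0 1]
T4·…·T1 = [15/26 18/13 5; 29/13 2/13 -2; 0 0 1]
T5·…·T1 = [15/26 18/13 5; 101/52 -7/13 -9/2; 0 0 1]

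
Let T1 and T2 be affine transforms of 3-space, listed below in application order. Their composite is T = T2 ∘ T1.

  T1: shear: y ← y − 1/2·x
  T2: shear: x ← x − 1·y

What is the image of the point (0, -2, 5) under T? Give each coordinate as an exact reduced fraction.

T(p) = (2, -2, 5)

T1 shear: y ← y − 1/2·x: (0, -2, 5) → (0, -2, 5)
T2 shear: x ← x − 1·y: (0, -2, 5) → (2, -2, 5)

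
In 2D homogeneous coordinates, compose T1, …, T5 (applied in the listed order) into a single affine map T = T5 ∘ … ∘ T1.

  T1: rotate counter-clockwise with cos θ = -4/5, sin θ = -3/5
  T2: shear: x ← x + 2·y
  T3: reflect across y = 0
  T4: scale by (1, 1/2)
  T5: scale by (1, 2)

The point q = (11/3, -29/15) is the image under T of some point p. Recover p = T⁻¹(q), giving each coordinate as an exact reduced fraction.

T1 = [-4/5 3/5 0; -3/5 -4/5 0; 0 0 1]
T2·T1 = [-2 -1 0; -3/5 -4/5 0; 0 0 1]
T3·…·T1 = [-2 -1 0; 3/5 4/5 0; 0 0 1]
T4·…·T1 = [-2 -1 0; 3/10 2/5 0; 0 0 1]
T5·…·T1 = [-2 -1 0; 3/5 4/5 0; 0 0 1]
det M = -1; M⁻¹ = [-4/5 -1 0; 3/5 2 0; 0 0 1]
M⁻¹ · (11/3, -29/15)ᵀ = (-1, -5/3)ᵀ

p = (-1, -5/3)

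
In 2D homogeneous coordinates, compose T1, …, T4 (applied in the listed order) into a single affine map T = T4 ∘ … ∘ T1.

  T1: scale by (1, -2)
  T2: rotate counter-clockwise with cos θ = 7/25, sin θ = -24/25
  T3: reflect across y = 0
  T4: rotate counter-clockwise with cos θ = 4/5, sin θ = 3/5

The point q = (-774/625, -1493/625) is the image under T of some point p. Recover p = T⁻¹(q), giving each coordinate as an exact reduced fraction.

p = (-9/5, 1)

T1 = [1 0 0; 0 -2 0; 0 0 1]
T2·T1 = [7/25 -48/25 0; -24/25 -14/25 0; 0 0 1]
T3·…·T1 = [7/25 -48/25 0; 24/25 14/25 0; 0 0 1]
T4·…·T1 = [-44/125 -234/125 0; 117/125 -88/125 0; 0 0 1]
det M = 2; M⁻¹ = [-44/125 117/125 0; -117/250 -22/125 0; 0 0 1]
M⁻¹ · (-774/625, -1493/625)ᵀ = (-9/5, 1)ᵀ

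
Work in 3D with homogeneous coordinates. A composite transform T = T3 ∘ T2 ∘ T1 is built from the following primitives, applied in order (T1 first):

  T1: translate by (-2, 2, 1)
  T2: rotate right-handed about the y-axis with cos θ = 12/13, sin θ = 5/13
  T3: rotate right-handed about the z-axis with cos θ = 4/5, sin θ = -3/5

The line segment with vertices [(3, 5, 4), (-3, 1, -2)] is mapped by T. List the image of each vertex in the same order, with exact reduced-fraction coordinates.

T1 translate by (-2, 2, 1): (3, 5, 4) → (1, 7, 5); (-3, 1, -2) → (-5, 3, -1)
T2 rotate right-handed about the y-axis with cos θ = 12/13, sin θ = 5/13: (1, 7, 5) → (37/13, 7, 55/13); (-5, 3, -1) → (-5, 3, 1)
T3 rotate right-handed about the z-axis with cos θ = 4/5, sin θ = -3/5: (37/13, 7, 55/13) → (421/65, 253/65, 55/13); (-5, 3, 1) → (-11/5, 27/5, 1)

image vertices: (421/65, 253/65, 55/13), (-11/5, 27/5, 1)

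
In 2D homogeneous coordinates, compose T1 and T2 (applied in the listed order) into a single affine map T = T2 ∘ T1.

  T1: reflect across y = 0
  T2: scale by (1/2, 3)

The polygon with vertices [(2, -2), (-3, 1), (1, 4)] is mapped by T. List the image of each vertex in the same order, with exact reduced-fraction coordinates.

T1 reflect across y = 0: (2, -2) → (2, 2); (-3, 1) → (-3, -1); (1, 4) → (1, -4)
T2 scale by (1/2, 3): (2, 2) → (1, 6); (-3, -1) → (-3/2, -3); (1, -4) → (1/2, -12)

image vertices: (1, 6), (-3/2, -3), (1/2, -12)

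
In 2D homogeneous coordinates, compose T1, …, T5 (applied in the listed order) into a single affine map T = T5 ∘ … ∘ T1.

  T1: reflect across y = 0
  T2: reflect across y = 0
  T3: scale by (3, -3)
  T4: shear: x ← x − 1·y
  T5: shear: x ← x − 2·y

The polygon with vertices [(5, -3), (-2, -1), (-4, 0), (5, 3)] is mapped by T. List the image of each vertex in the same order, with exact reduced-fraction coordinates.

T1 reflect across y = 0: (5, -3) → (5, 3); (-2, -1) → (-2, 1); (-4, 0) → (-4, 0); (5, 3) → (5, -3)
T2 reflect across y = 0: (5, 3) → (5, -3); (-2, 1) → (-2, -1); (-4, 0) → (-4, 0); (5, -3) → (5, 3)
T3 scale by (3, -3): (5, -3) → (15, 9); (-2, -1) → (-6, 3); (-4, 0) → (-12, 0); (5, 3) → (15, -9)
T4 shear: x ← x − 1·y: (15, 9) → (6, 9); (-6, 3) → (-9, 3); (-12, 0) → (-12, 0); (15, -9) → (24, -9)
T5 shear: x ← x − 2·y: (6, 9) → (-12, 9); (-9, 3) → (-15, 3); (-12, 0) → (-12, 0); (24, -9) → (42, -9)

image vertices: (-12, 9), (-15, 3), (-12, 0), (42, -9)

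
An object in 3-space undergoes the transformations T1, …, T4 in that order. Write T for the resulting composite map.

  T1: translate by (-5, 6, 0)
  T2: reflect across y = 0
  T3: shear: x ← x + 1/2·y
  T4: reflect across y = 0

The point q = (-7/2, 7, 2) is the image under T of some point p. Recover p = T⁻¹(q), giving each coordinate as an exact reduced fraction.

T1 = [1 0 0 -5; 0 1 0 6; 0 0 1 0; 0 0 0 1]
T2·T1 = [1 0 0 -5; 0 -1 0 -6; 0 0 1 0; 0 0 0 1]
T3·…·T1 = [1 -1/2 0 -8; 0 -1 0 -6; 0 0 1 0; 0 0 0 1]
T4·…·T1 = [1 -1/2 0 -8; 0 1 0 6; 0 0 1 0; 0 0 0 1]
det M = 1; M⁻¹ = [1 1/2 0 5; 0 1 0 -6; 0 0 1 0; 0 0 0 1]
M⁻¹ · (-7/2, 7, 2)ᵀ = (5, 1, 2)ᵀ

p = (5, 1, 2)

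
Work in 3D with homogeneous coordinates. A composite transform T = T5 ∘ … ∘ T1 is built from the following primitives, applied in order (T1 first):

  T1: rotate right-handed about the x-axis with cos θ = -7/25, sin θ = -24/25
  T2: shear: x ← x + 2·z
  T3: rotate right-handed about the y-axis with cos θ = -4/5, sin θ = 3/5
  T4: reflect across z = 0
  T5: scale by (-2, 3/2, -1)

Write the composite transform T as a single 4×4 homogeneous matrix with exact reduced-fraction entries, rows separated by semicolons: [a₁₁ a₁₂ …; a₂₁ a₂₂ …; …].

T = [8/5 -48/25 -14/25 0; 0 -21/50 36/25 0; -3/5 48/25 14/25 0; 0 0 0 1]

T1 = [1 0 0 0; 0 -7/25 24/25 0; 0 -24/25 -7/25 0; 0 0 0 1]
T2·T1 = [1 -48/25 -14/25 0; 0 -7/25 24/25 0; 0 -24/25 -7/25 0; 0 0 0 1]
T3·…·T1 = [-4/5 24/25 7/25 0; 0 -7/25 24/25 0; -3/5 48/25 14/25 0; 0 0 0 1]
T4·…·T1 = [-4/5 24/25 7/25 0; 0 -7/25 24/25 0; 3/5 -48/25 -14/25 0; 0 0 0 1]
T5·…·T1 = [8/5 -48/25 -14/25 0; 0 -21/50 36/25 0; -3/5 48/25 14/25 0; 0 0 0 1]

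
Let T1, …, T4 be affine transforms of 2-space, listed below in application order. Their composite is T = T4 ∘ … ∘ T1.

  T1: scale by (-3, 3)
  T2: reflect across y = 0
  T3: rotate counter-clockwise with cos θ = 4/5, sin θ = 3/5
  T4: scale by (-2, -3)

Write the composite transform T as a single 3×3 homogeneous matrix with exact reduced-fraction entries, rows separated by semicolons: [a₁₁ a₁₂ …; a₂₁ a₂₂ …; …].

T1 = [-3 0 0; 0 3 0; 0 0 1]
T2·T1 = [-3 0 0; 0 -3 0; 0 0 1]
T3·…·T1 = [-12/5 9/5 0; -9/5 -12/5 0; 0 0 1]
T4·…·T1 = [24/5 -18/5 0; 27/5 36/5 0; 0 0 1]

T = [24/5 -18/5 0; 27/5 36/5 0; 0 0 1]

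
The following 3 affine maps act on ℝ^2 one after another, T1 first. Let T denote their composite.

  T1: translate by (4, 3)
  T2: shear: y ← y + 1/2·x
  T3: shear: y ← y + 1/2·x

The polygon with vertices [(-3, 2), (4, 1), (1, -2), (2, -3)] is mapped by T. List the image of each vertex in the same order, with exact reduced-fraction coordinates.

image vertices: (1, 6), (8, 12), (5, 6), (6, 6)

T1 translate by (4, 3): (-3, 2) → (1, 5); (4, 1) → (8, 4); (1, -2) → (5, 1); (2, -3) → (6, 0)
T2 shear: y ← y + 1/2·x: (1, 5) → (1, 11/2); (8, 4) → (8, 8); (5, 1) → (5, 7/2); (6, 0) → (6, 3)
T3 shear: y ← y + 1/2·x: (1, 11/2) → (1, 6); (8, 8) → (8, 12); (5, 7/2) → (5, 6); (6, 3) → (6, 6)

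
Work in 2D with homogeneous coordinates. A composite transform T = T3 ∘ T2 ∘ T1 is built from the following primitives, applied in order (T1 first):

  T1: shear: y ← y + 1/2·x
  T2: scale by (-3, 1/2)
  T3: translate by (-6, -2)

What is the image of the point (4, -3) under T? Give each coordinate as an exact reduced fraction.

T1 shear: y ← y + 1/2·x: (4, -3) → (4, -1)
T2 scale by (-3, 1/2): (4, -1) → (-12, -1/2)
T3 translate by (-6, -2): (-12, -1/2) → (-18, -5/2)

T(p) = (-18, -5/2)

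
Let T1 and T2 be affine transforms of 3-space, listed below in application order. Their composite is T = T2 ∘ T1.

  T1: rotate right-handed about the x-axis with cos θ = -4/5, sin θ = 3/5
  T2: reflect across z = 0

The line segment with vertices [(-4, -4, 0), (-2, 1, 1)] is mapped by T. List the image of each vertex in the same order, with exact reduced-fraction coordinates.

image vertices: (-4, 16/5, 12/5), (-2, -7/5, 1/5)

T1 rotate right-handed about the x-axis with cos θ = -4/5, sin θ = 3/5: (-4, -4, 0) → (-4, 16/5, -12/5); (-2, 1, 1) → (-2, -7/5, -1/5)
T2 reflect across z = 0: (-4, 16/5, -12/5) → (-4, 16/5, 12/5); (-2, -7/5, -1/5) → (-2, -7/5, 1/5)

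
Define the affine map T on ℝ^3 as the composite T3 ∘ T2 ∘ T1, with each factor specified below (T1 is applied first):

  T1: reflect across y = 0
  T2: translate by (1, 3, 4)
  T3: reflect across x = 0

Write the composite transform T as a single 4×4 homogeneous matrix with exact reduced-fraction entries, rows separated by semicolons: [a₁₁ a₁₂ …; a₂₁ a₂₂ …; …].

T = [-1 0 0 -1; 0 -1 0 3; 0 0 1 4; 0 0 0 1]

T1 = [1 0 0 0; 0 -1 0 0; 0 0 1 0; 0 0 0 1]
T2·T1 = [1 0 0 1; 0 -1 0 3; 0 0 1 4; 0 0 0 1]
T3·…·T1 = [-1 0 0 -1; 0 -1 0 3; 0 0 1 4; 0 0 0 1]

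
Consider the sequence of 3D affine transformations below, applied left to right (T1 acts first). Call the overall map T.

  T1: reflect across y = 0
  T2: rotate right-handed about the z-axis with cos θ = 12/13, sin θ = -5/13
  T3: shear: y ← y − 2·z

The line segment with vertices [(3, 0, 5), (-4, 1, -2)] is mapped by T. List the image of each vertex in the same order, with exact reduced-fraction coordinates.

image vertices: (36/13, -145/13, 5), (-53/13, 60/13, -2)

T1 reflect across y = 0: (3, 0, 5) → (3, 0, 5); (-4, 1, -2) → (-4, -1, -2)
T2 rotate right-handed about the z-axis with cos θ = 12/13, sin θ = -5/13: (3, 0, 5) → (36/13, -15/13, 5); (-4, -1, -2) → (-53/13, 8/13, -2)
T3 shear: y ← y − 2·z: (36/13, -15/13, 5) → (36/13, -145/13, 5); (-53/13, 8/13, -2) → (-53/13, 60/13, -2)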